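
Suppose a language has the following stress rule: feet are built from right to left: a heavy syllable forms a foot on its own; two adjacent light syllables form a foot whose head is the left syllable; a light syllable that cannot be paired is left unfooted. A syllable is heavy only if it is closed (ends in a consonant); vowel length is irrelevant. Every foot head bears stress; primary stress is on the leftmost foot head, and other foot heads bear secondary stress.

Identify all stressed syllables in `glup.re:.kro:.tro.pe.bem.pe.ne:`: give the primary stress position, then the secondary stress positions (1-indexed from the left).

primary 1, secondary 2, 4, 6, 7

Weights: 1 glup H, 2 re: L, 3 kro: L, 4 tro L, 5 pe L, 6 bem H, 7 pe L, 8 ne: L.
Parse right to left (heavy = foot alone; LL = one foot; stranded L unfooted): (ˈglup) (ˈre:.kro:) (ˈtro.pe) (ˈbem) (ˈpe.ne:).
Foot heads: 1, 2, 4, 6, 7.
Primary stress on the leftmost head = syllable 1.
Secondary stress on 2, 4, 6, 7: ˈglup.ˌre:.kro:.ˌtro.pe.ˌbem.ˌpe.ne:.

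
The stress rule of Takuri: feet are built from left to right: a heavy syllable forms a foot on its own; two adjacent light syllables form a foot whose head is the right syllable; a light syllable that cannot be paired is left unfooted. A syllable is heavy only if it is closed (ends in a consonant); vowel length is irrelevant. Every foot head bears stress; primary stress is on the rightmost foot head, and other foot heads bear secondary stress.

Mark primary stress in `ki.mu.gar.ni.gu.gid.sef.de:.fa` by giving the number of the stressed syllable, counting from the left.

9

Weights: 1 ki L, 2 mu L, 3 gar H, 4 ni L, 5 gu L, 6 gid H, 7 sef H, 8 de: L, 9 fa L.
Parse left to right (heavy = foot alone; LL = one foot; stranded L unfooted): (ki.ˈmu) (ˈgar) (ni.ˈgu) (ˈgid) (ˈsef) (de:.ˈfa).
Foot heads: 2, 3, 5, 6, 7, 9.
Primary stress on the rightmost head = syllable 9.
Primary stress: syllable 9 → ki.mu.gar.ni.gu.gid.sef.de:.ˈfa.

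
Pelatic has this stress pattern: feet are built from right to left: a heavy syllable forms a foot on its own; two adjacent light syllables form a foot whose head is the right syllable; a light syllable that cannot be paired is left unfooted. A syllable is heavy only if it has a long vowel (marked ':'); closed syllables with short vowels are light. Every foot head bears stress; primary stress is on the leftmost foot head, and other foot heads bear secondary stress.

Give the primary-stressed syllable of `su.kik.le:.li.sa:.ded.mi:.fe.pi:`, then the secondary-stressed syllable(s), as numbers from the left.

Weights: 1 su L, 2 kik L, 3 le: H, 4 li L, 5 sa: H, 6 ded L, 7 mi: H, 8 fe L, 9 pi: H.
Parse right to left (heavy = foot alone; LL = one foot; stranded L unfooted): (su.ˈkik) (ˈle:) li (ˈsa:) ded (ˈmi:) fe (ˈpi:).
Foot heads: 2, 3, 5, 7, 9.
Primary stress on the leftmost head = syllable 2.
Secondary stress on 3, 5, 7, 9: su.ˈkik.ˌle:.li.ˌsa:.ded.ˌmi:.fe.ˌpi:.

primary 2, secondary 3, 5, 7, 9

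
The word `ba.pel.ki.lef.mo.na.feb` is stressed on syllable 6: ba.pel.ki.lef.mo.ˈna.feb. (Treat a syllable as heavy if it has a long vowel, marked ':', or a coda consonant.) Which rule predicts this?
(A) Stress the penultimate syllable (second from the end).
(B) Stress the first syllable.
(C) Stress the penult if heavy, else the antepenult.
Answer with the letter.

A

Rule A → syllable 6 ✓.
Rule B → syllable 1 (observed: 6).
Rule C → syllable 5 (observed: 6).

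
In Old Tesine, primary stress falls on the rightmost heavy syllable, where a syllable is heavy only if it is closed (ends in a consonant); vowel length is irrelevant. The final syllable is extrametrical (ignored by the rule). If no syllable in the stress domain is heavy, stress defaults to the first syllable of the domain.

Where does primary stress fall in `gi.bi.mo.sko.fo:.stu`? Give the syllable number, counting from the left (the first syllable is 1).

The final syllable (6, stu) is extrametrical; the stress domain is syllables 1–5.
Weights: 1 gi L, 2 bi L, 3 mo L, 4 sko L, 5 fo: L.
No heavy syllable in the domain; default to the first syllable of the domain = syllable 1.
Primary stress: syllable 1 → ˈgi.bi.mo.sko.fo:.stu.

1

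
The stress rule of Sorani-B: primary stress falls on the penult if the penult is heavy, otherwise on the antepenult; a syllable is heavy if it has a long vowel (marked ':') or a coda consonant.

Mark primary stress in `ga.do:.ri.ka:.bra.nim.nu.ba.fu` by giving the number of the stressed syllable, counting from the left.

Weights: 7 nu L, 8 ba L, 9 fu L.
The penult (syllable 8, ba) is light, so stress falls on the antepenult (syllable 7, nu).
Primary stress: syllable 7 → ga.do:.ri.ka:.bra.nim.ˈnu.ba.fu.

7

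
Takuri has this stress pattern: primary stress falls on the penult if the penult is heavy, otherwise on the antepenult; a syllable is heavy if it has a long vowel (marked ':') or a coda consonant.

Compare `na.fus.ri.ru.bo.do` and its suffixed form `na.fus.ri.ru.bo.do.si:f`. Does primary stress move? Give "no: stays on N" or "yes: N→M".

Base `na.fus.ri.ru.bo.do` (6 syllables):
  Weights: 4 ru L, 5 bo L, 6 do L.
  The penult (syllable 5, bo) is light, so stress falls on the antepenult (syllable 4, ru).
  → primary stress on syllable 4.
Suffixed `na.fus.ri.ru.bo.do.si:f` (7 syllables):
  Weights: 5 bo L, 6 do L, 7 si:f H.
  The penult (syllable 6, do) is light, so stress falls on the antepenult (syllable 5, bo).
  → primary stress on syllable 5.

yes: 4→5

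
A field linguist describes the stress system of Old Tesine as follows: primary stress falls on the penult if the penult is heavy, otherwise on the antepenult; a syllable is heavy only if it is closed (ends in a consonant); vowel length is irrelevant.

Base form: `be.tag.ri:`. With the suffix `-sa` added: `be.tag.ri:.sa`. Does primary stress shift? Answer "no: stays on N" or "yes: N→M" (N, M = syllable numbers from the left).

no: stays on 2

Base `be.tag.ri:` (3 syllables):
  Weights: 1 be L, 2 tag H, 3 ri: L.
  The penult (syllable 2, tag) is heavy, so it takes stress.
  → primary stress on syllable 2.
Suffixed `be.tag.ri:.sa` (4 syllables):
  Weights: 2 tag H, 3 ri: L, 4 sa L.
  The penult (syllable 3, ri:) is light, so stress falls on the antepenult (syllable 2, tag).
  → primary stress on syllable 2.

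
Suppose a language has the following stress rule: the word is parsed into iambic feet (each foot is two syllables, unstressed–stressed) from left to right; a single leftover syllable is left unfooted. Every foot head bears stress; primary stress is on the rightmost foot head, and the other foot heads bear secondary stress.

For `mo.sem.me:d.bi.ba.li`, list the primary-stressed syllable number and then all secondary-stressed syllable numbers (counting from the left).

primary 6, secondary 2, 4

Parse left to right into iambic (σˈσ) feet: (mo.ˈsem) (me:d.ˈbi) (ba.ˈli).
Foot heads (stressed positions): 2, 4, 6.
End Rule Rightmost: primary stress on the rightmost head = syllable 6.
Secondary stress on 2, 4: mo.ˌsem.me:d.ˌbi.ba.ˈli.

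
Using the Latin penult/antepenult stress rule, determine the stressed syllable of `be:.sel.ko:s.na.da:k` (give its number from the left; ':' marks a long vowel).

3

Classical Latin: stress the penult if heavy (long vowel or closed), else the antepenult.
Weights: 3 ko:s H, 4 na L, 5 da:k H.
The penult (syllable 4, na) is light, so stress falls on the antepenult (syllable 3, ko:s).
Stress on syllable 3: be:.sel.ˈko:s.na.da:k.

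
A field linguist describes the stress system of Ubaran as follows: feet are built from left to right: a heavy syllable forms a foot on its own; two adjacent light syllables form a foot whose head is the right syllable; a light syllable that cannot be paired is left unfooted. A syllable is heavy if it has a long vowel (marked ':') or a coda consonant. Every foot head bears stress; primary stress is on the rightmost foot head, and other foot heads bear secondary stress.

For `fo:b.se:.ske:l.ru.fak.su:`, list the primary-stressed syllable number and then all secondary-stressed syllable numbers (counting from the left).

primary 6, secondary 1, 2, 3, 5

Weights: 1 fo:b H, 2 se: H, 3 ske:l H, 4 ru L, 5 fak H, 6 su: H.
Parse left to right (heavy = foot alone; LL = one foot; stranded L unfooted): (ˈfo:b) (ˈse:) (ˈske:l) ru (ˈfak) (ˈsu:).
Foot heads: 1, 2, 3, 5, 6.
Primary stress on the rightmost head = syllable 6.
Secondary stress on 1, 2, 3, 5: ˌfo:b.ˌse:.ˌske:l.ru.ˌfak.ˈsu:.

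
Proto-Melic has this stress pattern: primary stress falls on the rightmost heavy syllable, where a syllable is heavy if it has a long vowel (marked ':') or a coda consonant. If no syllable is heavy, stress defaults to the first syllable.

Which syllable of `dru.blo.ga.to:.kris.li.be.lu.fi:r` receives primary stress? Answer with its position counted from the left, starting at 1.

9

Weights: 1 dru L, 2 blo L, 3 ga L, 4 to: H, 5 kris H, 6 li L, 7 be L, 8 lu L, 9 fi:r H.
Heavy syllables in the domain: 4, 5, 9. The rightmost is syllable 9 (fi:r).
Primary stress: syllable 9 → dru.blo.ga.to:.kris.li.be.lu.ˈfi:r.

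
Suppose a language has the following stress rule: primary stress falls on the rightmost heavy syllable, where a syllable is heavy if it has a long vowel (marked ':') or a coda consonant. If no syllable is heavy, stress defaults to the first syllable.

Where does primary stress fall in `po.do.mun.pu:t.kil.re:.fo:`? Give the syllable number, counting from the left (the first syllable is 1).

Weights: 1 po L, 2 do L, 3 mun H, 4 pu:t H, 5 kil H, 6 re: H, 7 fo: H.
Heavy syllables in the domain: 3, 4, 5, 6, 7. The rightmost is syllable 7 (fo:).
Primary stress: syllable 7 → po.do.mun.pu:t.kil.re:.ˈfo:.

7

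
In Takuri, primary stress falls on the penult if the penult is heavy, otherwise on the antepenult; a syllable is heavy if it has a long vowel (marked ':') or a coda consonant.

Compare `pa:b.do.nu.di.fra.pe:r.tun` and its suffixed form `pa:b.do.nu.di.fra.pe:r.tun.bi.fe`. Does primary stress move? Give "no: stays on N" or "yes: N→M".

Base `pa:b.do.nu.di.fra.pe:r.tun` (7 syllables):
  Weights: 5 fra L, 6 pe:r H, 7 tun H.
  The penult (syllable 6, pe:r) is heavy, so it takes stress.
  → primary stress on syllable 6.
Suffixed `pa:b.do.nu.di.fra.pe:r.tun.bi.fe` (9 syllables):
  Weights: 7 tun H, 8 bi L, 9 fe L.
  The penult (syllable 8, bi) is light, so stress falls on the antepenult (syllable 7, tun).
  → primary stress on syllable 7.

yes: 6→7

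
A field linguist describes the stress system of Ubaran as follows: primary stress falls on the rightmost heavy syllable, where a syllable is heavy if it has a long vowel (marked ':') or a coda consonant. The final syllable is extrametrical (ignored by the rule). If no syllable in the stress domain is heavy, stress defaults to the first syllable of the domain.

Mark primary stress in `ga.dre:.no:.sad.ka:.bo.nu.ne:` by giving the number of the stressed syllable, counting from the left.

5

The final syllable (8, ne:) is extrametrical; the stress domain is syllables 1–7.
Weights: 1 ga L, 2 dre: H, 3 no: H, 4 sad H, 5 ka: H, 6 bo L, 7 nu L.
Heavy syllables in the domain: 2, 3, 4, 5. The rightmost is syllable 5 (ka:).
Primary stress: syllable 5 → ga.dre:.no:.sad.ˈka:.bo.nu.ne:.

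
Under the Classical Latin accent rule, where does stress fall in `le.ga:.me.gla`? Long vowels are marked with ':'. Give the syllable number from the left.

2

Classical Latin: stress the penult if heavy (long vowel or closed), else the antepenult.
Weights: 2 ga: H, 3 me L, 4 gla L.
The penult (syllable 3, me) is light, so stress falls on the antepenult (syllable 2, ga:).
Stress on syllable 2: le.ˈga:.me.gla.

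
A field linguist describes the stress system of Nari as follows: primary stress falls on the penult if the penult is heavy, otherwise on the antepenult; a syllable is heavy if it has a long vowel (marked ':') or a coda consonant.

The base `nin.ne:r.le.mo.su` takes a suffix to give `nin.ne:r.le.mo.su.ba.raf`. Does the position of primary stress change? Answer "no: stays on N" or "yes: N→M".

yes: 3→5

Base `nin.ne:r.le.mo.su` (5 syllables):
  Weights: 3 le L, 4 mo L, 5 su L.
  The penult (syllable 4, mo) is light, so stress falls on the antepenult (syllable 3, le).
  → primary stress on syllable 3.
Suffixed `nin.ne:r.le.mo.su.ba.raf` (7 syllables):
  Weights: 5 su L, 6 ba L, 7 raf H.
  The penult (syllable 6, ba) is light, so stress falls on the antepenult (syllable 5, su).
  → primary stress on syllable 5.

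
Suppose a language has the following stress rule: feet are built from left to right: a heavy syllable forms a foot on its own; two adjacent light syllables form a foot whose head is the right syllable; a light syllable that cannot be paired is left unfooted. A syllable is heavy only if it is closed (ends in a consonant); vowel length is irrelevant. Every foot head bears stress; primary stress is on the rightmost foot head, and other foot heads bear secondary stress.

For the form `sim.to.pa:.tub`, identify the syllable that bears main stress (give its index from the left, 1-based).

4

Weights: 1 sim H, 2 to L, 3 pa: L, 4 tub H.
Parse left to right (heavy = foot alone; LL = one foot; stranded L unfooted): (ˈsim) (to.ˈpa:) (ˈtub).
Foot heads: 1, 3, 4.
Primary stress on the rightmost head = syllable 4.
Primary stress: syllable 4 → sim.to.pa:.ˈtub.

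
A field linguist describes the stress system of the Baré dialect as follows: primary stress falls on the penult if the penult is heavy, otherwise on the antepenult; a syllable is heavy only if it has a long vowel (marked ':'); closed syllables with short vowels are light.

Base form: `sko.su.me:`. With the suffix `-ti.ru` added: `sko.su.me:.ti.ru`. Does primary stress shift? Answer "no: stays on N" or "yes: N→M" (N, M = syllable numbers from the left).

Base `sko.su.me:` (3 syllables):
  Weights: 1 sko L, 2 su L, 3 me: H.
  The penult (syllable 2, su) is light, so stress falls on the antepenult (syllable 1, sko).
  → primary stress on syllable 1.
Suffixed `sko.su.me:.ti.ru` (5 syllables):
  Weights: 3 me: H, 4 ti L, 5 ru L.
  The penult (syllable 4, ti) is light, so stress falls on the antepenult (syllable 3, me:).
  → primary stress on syllable 3.

yes: 1→3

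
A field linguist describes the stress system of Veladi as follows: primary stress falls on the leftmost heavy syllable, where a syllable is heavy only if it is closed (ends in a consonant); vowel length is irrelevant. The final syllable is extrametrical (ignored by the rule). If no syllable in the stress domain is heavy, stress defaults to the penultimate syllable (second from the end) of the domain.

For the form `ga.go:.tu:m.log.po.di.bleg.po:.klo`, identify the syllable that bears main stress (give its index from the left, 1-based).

The final syllable (9, klo) is extrametrical; the stress domain is syllables 1–8.
Weights: 1 ga L, 2 go: L, 3 tu:m H, 4 log H, 5 po L, 6 di L, 7 bleg H, 8 po: L.
Heavy syllables in the domain: 3, 4, 7. The leftmost is syllable 3 (tu:m).
Primary stress: syllable 3 → ga.go:.ˈtu:m.log.po.di.bleg.po:.klo.

3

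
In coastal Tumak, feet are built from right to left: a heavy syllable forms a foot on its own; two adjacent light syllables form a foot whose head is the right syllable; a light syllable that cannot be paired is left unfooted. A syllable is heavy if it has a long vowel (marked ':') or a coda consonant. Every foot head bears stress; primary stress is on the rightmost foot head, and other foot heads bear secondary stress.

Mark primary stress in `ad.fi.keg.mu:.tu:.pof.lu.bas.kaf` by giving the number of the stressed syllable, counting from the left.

9

Weights: 1 ad H, 2 fi L, 3 keg H, 4 mu: H, 5 tu: H, 6 pof H, 7 lu L, 8 bas H, 9 kaf H.
Parse right to left (heavy = foot alone; LL = one foot; stranded L unfooted): (ˈad) fi (ˈkeg) (ˈmu:) (ˈtu:) (ˈpof) lu (ˈbas) (ˈkaf).
Foot heads: 1, 3, 4, 5, 6, 8, 9.
Primary stress on the rightmost head = syllable 9.
Primary stress: syllable 9 → ad.fi.keg.mu:.tu:.pof.lu.bas.ˈkaf.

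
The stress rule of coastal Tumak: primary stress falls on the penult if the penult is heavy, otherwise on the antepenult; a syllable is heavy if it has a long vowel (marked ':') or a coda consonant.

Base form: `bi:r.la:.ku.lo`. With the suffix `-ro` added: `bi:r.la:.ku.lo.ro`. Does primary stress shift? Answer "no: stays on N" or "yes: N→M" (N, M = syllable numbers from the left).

Base `bi:r.la:.ku.lo` (4 syllables):
  Weights: 2 la: H, 3 ku L, 4 lo L.
  The penult (syllable 3, ku) is light, so stress falls on the antepenult (syllable 2, la:).
  → primary stress on syllable 2.
Suffixed `bi:r.la:.ku.lo.ro` (5 syllables):
  Weights: 3 ku L, 4 lo L, 5 ro L.
  The penult (syllable 4, lo) is light, so stress falls on the antepenult (syllable 3, ku).
  → primary stress on syllable 3.

yes: 2→3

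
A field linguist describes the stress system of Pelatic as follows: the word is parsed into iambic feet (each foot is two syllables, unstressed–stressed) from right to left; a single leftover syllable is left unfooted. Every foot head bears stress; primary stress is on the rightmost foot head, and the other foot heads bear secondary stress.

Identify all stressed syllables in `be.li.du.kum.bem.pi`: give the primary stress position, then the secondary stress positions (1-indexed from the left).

primary 6, secondary 2, 4

Parse right to left into iambic (σˈσ) feet: (be.ˈli) (du.ˈkum) (bem.ˈpi).
Foot heads (stressed positions): 2, 4, 6.
End Rule Rightmost: primary stress on the rightmost head = syllable 6.
Secondary stress on 2, 4: be.ˌli.du.ˌkum.bem.ˈpi.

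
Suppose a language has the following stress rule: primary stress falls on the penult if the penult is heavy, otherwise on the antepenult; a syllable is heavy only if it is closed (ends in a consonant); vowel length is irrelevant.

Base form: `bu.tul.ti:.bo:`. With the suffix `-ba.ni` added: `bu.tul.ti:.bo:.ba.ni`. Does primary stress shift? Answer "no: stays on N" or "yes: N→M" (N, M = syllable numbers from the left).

yes: 2→4

Base `bu.tul.ti:.bo:` (4 syllables):
  Weights: 2 tul H, 3 ti: L, 4 bo: L.
  The penult (syllable 3, ti:) is light, so stress falls on the antepenult (syllable 2, tul).
  → primary stress on syllable 2.
Suffixed `bu.tul.ti:.bo:.ba.ni` (6 syllables):
  Weights: 4 bo: L, 5 ba L, 6 ni L.
  The penult (syllable 5, ba) is light, so stress falls on the antepenult (syllable 4, bo:).
  → primary stress on syllable 4.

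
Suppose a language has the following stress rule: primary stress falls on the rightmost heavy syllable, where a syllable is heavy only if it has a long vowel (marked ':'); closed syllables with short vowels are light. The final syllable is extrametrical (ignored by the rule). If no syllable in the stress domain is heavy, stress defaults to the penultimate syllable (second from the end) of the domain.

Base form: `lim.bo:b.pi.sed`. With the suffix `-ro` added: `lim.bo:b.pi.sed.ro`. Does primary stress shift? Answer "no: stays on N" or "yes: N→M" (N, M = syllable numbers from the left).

Base `lim.bo:b.pi.sed` (4 syllables):
  The final syllable (4, sed) is extrametrical; the stress domain is syllables 1–3.
  Weights: 1 lim L, 2 bo:b H, 3 pi L.
  Heavy syllables in the domain: 2. The rightmost is syllable 2 (bo:b).
  → primary stress on syllable 2.
Suffixed `lim.bo:b.pi.sed.ro` (5 syllables):
  The final syllable (5, ro) is extrametrical; the stress domain is syllables 1–4.
  Weights: 1 lim L, 2 bo:b H, 3 pi L, 4 sed L.
  Heavy syllables in the domain: 2. The rightmost is syllable 2 (bo:b).
  → primary stress on syllable 2.

no: stays on 2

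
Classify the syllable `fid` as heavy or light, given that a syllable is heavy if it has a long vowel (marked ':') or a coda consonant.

`fid`: short vowel, closed (coda /d/). Closed → heavy.

heavy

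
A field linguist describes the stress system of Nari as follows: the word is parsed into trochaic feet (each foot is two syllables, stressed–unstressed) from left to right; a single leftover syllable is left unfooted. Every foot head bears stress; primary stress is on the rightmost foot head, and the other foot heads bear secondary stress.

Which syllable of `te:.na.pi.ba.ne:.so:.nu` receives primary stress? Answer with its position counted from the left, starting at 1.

5

Parse left to right into trochaic (ˈσσ) feet: (ˈte:.na) (ˈpi.ba) (ˈne:.so:) nu. Syllable 7 is left unfooted.
Foot heads (stressed positions): 1, 3, 5.
End Rule Rightmost: primary stress on the rightmost head = syllable 5.
Primary stress: syllable 5 → te:.na.pi.ba.ˈne:.so:.nu.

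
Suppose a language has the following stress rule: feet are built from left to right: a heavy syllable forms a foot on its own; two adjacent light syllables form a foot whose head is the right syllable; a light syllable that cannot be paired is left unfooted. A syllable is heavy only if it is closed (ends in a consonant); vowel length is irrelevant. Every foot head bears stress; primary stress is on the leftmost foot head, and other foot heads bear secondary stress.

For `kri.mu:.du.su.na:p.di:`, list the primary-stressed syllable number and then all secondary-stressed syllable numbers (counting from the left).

Weights: 1 kri L, 2 mu: L, 3 du L, 4 su L, 5 na:p H, 6 di: L.
Parse left to right (heavy = foot alone; LL = one foot; stranded L unfooted): (kri.ˈmu:) (du.ˈsu) (ˈna:p) di:.
Foot heads: 2, 4, 5.
Primary stress on the leftmost head = syllable 2.
Secondary stress on 4, 5: kri.ˈmu:.du.ˌsu.ˌna:p.di:.

primary 2, secondary 4, 5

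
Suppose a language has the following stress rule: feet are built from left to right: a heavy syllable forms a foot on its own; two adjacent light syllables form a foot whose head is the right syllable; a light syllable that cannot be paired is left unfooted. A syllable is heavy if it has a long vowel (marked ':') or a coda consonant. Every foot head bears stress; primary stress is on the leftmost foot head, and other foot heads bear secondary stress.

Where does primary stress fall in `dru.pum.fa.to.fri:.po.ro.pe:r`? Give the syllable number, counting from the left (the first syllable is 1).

2

Weights: 1 dru L, 2 pum H, 3 fa L, 4 to L, 5 fri: H, 6 po L, 7 ro L, 8 pe:r H.
Parse left to right (heavy = foot alone; LL = one foot; stranded L unfooted): dru (ˈpum) (fa.ˈto) (ˈfri:) (po.ˈro) (ˈpe:r).
Foot heads: 2, 4, 5, 7, 8.
Primary stress on the leftmost head = syllable 2.
Primary stress: syllable 2 → dru.ˈpum.fa.to.fri:.po.ro.pe:r.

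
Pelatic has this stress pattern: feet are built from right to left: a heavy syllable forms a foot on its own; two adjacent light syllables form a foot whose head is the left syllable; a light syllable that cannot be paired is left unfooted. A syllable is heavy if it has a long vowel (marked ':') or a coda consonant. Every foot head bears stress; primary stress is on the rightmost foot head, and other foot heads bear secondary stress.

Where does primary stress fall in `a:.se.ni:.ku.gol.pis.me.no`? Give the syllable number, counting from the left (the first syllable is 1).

Weights: 1 a: H, 2 se L, 3 ni: H, 4 ku L, 5 gol H, 6 pis H, 7 me L, 8 no L.
Parse right to left (heavy = foot alone; LL = one foot; stranded L unfooted): (ˈa:) se (ˈni:) ku (ˈgol) (ˈpis) (ˈme.no).
Foot heads: 1, 3, 5, 6, 7.
Primary stress on the rightmost head = syllable 7.
Primary stress: syllable 7 → a:.se.ni:.ku.gol.pis.ˈme.no.

7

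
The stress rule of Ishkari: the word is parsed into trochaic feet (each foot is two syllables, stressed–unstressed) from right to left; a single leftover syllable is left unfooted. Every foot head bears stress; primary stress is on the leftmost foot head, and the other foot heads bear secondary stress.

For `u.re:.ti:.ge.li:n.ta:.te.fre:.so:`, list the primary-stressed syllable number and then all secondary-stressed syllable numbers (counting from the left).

primary 2, secondary 4, 6, 8

Parse right to left into trochaic (ˈσσ) feet: u (ˈre:.ti:) (ˈge.li:n) (ˈta:.te) (ˈfre:.so:). Syllable 1 is left unfooted.
Foot heads (stressed positions): 2, 4, 6, 8.
End Rule Leftmost: primary stress on the leftmost head = syllable 2.
Secondary stress on 4, 6, 8: u.ˈre:.ti:.ˌge.li:n.ˌta:.te.ˌfre:.so:.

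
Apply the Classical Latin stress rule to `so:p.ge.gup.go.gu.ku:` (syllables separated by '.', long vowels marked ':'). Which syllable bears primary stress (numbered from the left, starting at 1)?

4

Classical Latin: stress the penult if heavy (long vowel or closed), else the antepenult.
Weights: 4 go L, 5 gu L, 6 ku: H.
The penult (syllable 5, gu) is light, so stress falls on the antepenult (syllable 4, go).
Stress on syllable 4: so:p.ge.gup.ˈgo.gu.ku:.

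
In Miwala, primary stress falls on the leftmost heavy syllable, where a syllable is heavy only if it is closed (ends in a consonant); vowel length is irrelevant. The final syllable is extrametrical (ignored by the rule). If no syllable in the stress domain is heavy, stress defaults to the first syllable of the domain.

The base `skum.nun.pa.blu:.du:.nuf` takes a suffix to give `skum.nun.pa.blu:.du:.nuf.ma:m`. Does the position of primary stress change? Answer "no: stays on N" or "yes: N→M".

Base `skum.nun.pa.blu:.du:.nuf` (6 syllables):
  The final syllable (6, nuf) is extrametrical; the stress domain is syllables 1–5.
  Weights: 1 skum H, 2 nun H, 3 pa L, 4 blu: L, 5 du: L.
  Heavy syllables in the domain: 1, 2. The leftmost is syllable 1 (skum).
  → primary stress on syllable 1.
Suffixed `skum.nun.pa.blu:.du:.nuf.ma:m` (7 syllables):
  The final syllable (7, ma:m) is extrametrical; the stress domain is syllables 1–6.
  Weights: 1 skum H, 2 nun H, 3 pa L, 4 blu: L, 5 du: L, 6 nuf H.
  Heavy syllables in the domain: 1, 2, 6. The leftmost is syllable 1 (skum).
  → primary stress on syllable 1.

no: stays on 1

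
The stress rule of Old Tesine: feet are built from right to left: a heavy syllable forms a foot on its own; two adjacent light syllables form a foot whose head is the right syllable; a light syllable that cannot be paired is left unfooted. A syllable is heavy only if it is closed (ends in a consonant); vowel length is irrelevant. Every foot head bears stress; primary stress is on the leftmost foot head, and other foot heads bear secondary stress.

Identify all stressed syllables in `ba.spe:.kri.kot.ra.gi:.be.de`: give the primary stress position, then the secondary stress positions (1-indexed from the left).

Weights: 1 ba L, 2 spe: L, 3 kri L, 4 kot H, 5 ra L, 6 gi: L, 7 be L, 8 de L.
Parse right to left (heavy = foot alone; LL = one foot; stranded L unfooted): ba (spe:.ˈkri) (ˈkot) (ra.ˈgi:) (be.ˈde).
Foot heads: 3, 4, 6, 8.
Primary stress on the leftmost head = syllable 3.
Secondary stress on 4, 6, 8: ba.spe:.ˈkri.ˌkot.ra.ˌgi:.be.ˌde.

primary 3, secondary 4, 6, 8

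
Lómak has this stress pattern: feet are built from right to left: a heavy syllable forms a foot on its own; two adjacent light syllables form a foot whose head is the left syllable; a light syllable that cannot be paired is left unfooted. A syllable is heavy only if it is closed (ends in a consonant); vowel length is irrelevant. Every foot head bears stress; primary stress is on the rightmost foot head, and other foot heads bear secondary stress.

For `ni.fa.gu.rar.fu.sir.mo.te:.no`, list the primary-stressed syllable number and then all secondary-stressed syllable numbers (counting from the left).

primary 8, secondary 2, 4, 6

Weights: 1 ni L, 2 fa L, 3 gu L, 4 rar H, 5 fu L, 6 sir H, 7 mo L, 8 te: L, 9 no L.
Parse right to left (heavy = foot alone; LL = one foot; stranded L unfooted): ni (ˈfa.gu) (ˈrar) fu (ˈsir) mo (ˈte:.no).
Foot heads: 2, 4, 6, 8.
Primary stress on the rightmost head = syllable 8.
Secondary stress on 2, 4, 6: ni.ˌfa.gu.ˌrar.fu.ˌsir.mo.ˈte:.no.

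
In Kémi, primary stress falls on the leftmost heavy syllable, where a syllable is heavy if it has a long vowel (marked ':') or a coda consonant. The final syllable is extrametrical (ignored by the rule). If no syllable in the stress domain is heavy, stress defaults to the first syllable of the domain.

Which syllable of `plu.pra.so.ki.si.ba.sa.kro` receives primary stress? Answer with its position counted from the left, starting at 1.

The final syllable (8, kro) is extrametrical; the stress domain is syllables 1–7.
Weights: 1 plu L, 2 pra L, 3 so L, 4 ki L, 5 si L, 6 ba L, 7 sa L.
No heavy syllable in the domain; default to the first syllable of the domain = syllable 1.
Primary stress: syllable 1 → ˈplu.pra.so.ki.si.ba.sa.kro.

1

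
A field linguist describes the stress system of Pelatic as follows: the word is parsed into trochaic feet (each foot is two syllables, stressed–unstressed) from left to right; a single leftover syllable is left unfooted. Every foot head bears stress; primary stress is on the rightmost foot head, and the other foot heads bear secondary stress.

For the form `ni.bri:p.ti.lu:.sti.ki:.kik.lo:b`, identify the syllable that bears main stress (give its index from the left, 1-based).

Parse left to right into trochaic (ˈσσ) feet: (ˈni.bri:p) (ˈti.lu:) (ˈsti.ki:) (ˈkik.lo:b).
Foot heads (stressed positions): 1, 3, 5, 7.
End Rule Rightmost: primary stress on the rightmost head = syllable 7.
Primary stress: syllable 7 → ni.bri:p.ti.lu:.sti.ki:.ˈkik.lo:b.

7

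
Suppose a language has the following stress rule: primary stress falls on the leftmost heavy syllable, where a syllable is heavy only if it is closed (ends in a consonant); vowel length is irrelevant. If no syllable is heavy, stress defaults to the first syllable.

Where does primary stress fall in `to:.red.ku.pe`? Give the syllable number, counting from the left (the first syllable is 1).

2

Weights: 1 to: L, 2 red H, 3 ku L, 4 pe L.
Heavy syllables in the domain: 2. The leftmost is syllable 2 (red).
Primary stress: syllable 2 → to:.ˈred.ku.pe.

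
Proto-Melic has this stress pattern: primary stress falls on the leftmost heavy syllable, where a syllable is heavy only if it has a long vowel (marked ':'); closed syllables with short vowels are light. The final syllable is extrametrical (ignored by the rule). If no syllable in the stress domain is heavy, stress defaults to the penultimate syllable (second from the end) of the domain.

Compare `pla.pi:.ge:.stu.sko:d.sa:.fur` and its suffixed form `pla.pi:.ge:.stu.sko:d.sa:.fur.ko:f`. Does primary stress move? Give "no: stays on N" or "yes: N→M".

no: stays on 2

Base `pla.pi:.ge:.stu.sko:d.sa:.fur` (7 syllables):
  The final syllable (7, fur) is extrametrical; the stress domain is syllables 1–6.
  Weights: 1 pla L, 2 pi: H, 3 ge: H, 4 stu L, 5 sko:d H, 6 sa: H.
  Heavy syllables in the domain: 2, 3, 5, 6. The leftmost is syllable 2 (pi:).
  → primary stress on syllable 2.
Suffixed `pla.pi:.ge:.stu.sko:d.sa:.fur.ko:f` (8 syllables):
  The final syllable (8, ko:f) is extrametrical; the stress domain is syllables 1–7.
  Weights: 1 pla L, 2 pi: H, 3 ge: H, 4 stu L, 5 sko:d H, 6 sa: H, 7 fur L.
  Heavy syllables in the domain: 2, 3, 5, 6. The leftmost is syllable 2 (pi:).
  → primary stress on syllable 2.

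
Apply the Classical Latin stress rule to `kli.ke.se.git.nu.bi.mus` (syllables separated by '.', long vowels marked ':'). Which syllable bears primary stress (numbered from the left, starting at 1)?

Classical Latin: stress the penult if heavy (long vowel or closed), else the antepenult.
Weights: 5 nu L, 6 bi L, 7 mus H.
The penult (syllable 6, bi) is light, so stress falls on the antepenult (syllable 5, nu).
Stress on syllable 5: kli.ke.se.git.ˈnu.bi.mus.

5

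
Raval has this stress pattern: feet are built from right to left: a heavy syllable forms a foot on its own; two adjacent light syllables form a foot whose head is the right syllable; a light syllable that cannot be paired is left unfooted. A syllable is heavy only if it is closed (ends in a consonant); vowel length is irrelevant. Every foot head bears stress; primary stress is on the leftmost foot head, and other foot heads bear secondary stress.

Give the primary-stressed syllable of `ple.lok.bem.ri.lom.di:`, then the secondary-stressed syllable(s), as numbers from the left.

primary 2, secondary 3, 5

Weights: 1 ple L, 2 lok H, 3 bem H, 4 ri L, 5 lom H, 6 di: L.
Parse right to left (heavy = foot alone; LL = one foot; stranded L unfooted): ple (ˈlok) (ˈbem) ri (ˈlom) di:.
Foot heads: 2, 3, 5.
Primary stress on the leftmost head = syllable 2.
Secondary stress on 3, 5: ple.ˈlok.ˌbem.ri.ˌlom.di:.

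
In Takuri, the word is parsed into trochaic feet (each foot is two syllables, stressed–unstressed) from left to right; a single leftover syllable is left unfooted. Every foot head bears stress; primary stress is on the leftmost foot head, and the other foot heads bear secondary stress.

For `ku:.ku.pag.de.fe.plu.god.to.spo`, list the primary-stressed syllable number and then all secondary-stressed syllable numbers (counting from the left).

Parse left to right into trochaic (ˈσσ) feet: (ˈku:.ku) (ˈpag.de) (ˈfe.plu) (ˈgod.to) spo. Syllable 9 is left unfooted.
Foot heads (stressed positions): 1, 3, 5, 7.
End Rule Leftmost: primary stress on the leftmost head = syllable 1.
Secondary stress on 3, 5, 7: ˈku:.ku.ˌpag.de.ˌfe.plu.ˌgod.to.spo.

primary 1, secondary 3, 5, 7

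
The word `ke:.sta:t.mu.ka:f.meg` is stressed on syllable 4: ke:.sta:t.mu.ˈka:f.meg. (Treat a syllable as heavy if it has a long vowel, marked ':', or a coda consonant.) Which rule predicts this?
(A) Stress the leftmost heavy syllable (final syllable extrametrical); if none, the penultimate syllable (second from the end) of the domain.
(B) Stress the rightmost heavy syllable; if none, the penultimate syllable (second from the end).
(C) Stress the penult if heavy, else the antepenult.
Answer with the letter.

Rule A → syllable 1 (observed: 4).
Rule B → syllable 5 (observed: 4).
Rule C → syllable 4 ✓.

C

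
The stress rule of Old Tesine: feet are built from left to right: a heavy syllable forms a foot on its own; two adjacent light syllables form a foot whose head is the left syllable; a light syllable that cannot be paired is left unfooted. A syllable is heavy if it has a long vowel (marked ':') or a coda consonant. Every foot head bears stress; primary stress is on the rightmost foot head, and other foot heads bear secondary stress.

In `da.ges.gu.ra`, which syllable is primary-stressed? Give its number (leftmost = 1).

3

Weights: 1 da L, 2 ges H, 3 gu L, 4 ra L.
Parse left to right (heavy = foot alone; LL = one foot; stranded L unfooted): da (ˈges) (ˈgu.ra).
Foot heads: 2, 3.
Primary stress on the rightmost head = syllable 3.
Primary stress: syllable 3 → da.ges.ˈgu.ra.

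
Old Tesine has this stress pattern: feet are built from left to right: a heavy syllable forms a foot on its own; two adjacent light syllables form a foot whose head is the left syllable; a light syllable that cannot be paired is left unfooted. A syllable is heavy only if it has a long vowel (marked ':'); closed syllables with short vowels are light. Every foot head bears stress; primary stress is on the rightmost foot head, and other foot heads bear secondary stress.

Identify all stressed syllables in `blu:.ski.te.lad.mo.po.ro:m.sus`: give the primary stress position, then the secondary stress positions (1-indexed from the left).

Weights: 1 blu: H, 2 ski L, 3 te L, 4 lad L, 5 mo L, 6 po L, 7 ro:m H, 8 sus L.
Parse left to right (heavy = foot alone; LL = one foot; stranded L unfooted): (ˈblu:) (ˈski.te) (ˈlad.mo) po (ˈro:m) sus.
Foot heads: 1, 2, 4, 7.
Primary stress on the rightmost head = syllable 7.
Secondary stress on 1, 2, 4: ˌblu:.ˌski.te.ˌlad.mo.po.ˈro:m.sus.

primary 7, secondary 1, 2, 4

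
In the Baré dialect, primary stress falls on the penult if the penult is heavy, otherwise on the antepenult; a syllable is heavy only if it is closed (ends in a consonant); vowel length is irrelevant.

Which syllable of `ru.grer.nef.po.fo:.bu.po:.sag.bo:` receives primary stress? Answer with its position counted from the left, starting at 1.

Weights: 7 po: L, 8 sag H, 9 bo: L.
The penult (syllable 8, sag) is heavy, so it takes stress.
Primary stress: syllable 8 → ru.grer.nef.po.fo:.bu.po:.ˈsag.bo:.

8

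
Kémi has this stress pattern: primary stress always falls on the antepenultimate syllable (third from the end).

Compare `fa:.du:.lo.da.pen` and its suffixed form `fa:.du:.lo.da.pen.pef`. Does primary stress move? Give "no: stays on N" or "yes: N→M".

Base `fa:.du:.lo.da.pen` (5 syllables):
  The word has 5 syllables; the antepenultimate syllable (third from the end) is syllable 3 (lo).
  → primary stress on syllable 3.
Suffixed `fa:.du:.lo.da.pen.pef` (6 syllables):
  The word has 6 syllables; the antepenultimate syllable (third from the end) is syllable 4 (da).
  → primary stress on syllable 4.

yes: 3→4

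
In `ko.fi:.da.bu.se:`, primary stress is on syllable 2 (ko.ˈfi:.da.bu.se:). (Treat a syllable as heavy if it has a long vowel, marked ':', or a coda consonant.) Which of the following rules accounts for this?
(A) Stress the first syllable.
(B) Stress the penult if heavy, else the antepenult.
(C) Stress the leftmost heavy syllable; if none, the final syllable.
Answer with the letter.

Rule A → syllable 1 (observed: 2).
Rule B → syllable 3 (observed: 2).
Rule C → syllable 2 ✓.

C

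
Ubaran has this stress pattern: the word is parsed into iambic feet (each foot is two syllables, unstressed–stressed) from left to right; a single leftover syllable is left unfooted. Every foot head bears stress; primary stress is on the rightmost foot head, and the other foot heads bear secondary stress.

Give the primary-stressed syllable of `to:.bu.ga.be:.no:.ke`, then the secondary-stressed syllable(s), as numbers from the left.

Parse left to right into iambic (σˈσ) feet: (to:.ˈbu) (ga.ˈbe:) (no:.ˈke).
Foot heads (stressed positions): 2, 4, 6.
End Rule Rightmost: primary stress on the rightmost head = syllable 6.
Secondary stress on 2, 4: to:.ˌbu.ga.ˌbe:.no:.ˈke.

primary 6, secondary 2, 4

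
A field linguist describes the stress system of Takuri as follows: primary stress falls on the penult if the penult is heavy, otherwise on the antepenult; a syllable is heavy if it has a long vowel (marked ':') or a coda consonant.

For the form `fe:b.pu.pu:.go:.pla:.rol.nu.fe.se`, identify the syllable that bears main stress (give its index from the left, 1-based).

7

Weights: 7 nu L, 8 fe L, 9 se L.
The penult (syllable 8, fe) is light, so stress falls on the antepenult (syllable 7, nu).
Primary stress: syllable 7 → fe:b.pu.pu:.go:.pla:.rol.ˈnu.fe.se.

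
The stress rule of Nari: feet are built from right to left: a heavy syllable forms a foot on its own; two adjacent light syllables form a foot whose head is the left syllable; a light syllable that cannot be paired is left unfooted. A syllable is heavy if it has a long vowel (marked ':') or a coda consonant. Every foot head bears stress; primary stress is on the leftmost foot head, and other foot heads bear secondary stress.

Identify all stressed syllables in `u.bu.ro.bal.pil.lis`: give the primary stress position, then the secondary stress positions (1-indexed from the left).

primary 2, secondary 4, 5, 6

Weights: 1 u L, 2 bu L, 3 ro L, 4 bal H, 5 pil H, 6 lis H.
Parse right to left (heavy = foot alone; LL = one foot; stranded L unfooted): u (ˈbu.ro) (ˈbal) (ˈpil) (ˈlis).
Foot heads: 2, 4, 5, 6.
Primary stress on the leftmost head = syllable 2.
Secondary stress on 4, 5, 6: u.ˈbu.ro.ˌbal.ˌpil.ˌlis.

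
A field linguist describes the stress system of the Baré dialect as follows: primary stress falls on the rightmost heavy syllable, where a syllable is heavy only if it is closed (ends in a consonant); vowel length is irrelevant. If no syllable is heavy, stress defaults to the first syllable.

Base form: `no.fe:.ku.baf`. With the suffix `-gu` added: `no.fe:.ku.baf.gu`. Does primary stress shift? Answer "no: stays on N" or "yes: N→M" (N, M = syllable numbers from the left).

Base `no.fe:.ku.baf` (4 syllables):
  Weights: 1 no L, 2 fe: L, 3 ku L, 4 baf H.
  Heavy syllables in the domain: 4. The rightmost is syllable 4 (baf).
  → primary stress on syllable 4.
Suffixed `no.fe:.ku.baf.gu` (5 syllables):
  Weights: 1 no L, 2 fe: L, 3 ku L, 4 baf H, 5 gu L.
  Heavy syllables in the domain: 4. The rightmost is syllable 4 (baf).
  → primary stress on syllable 4.

no: stays on 4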